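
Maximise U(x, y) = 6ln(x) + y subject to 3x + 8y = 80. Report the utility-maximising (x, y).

x* = 16, y* = 4

MU_x = 6/x, MU_y = 1.
MRS = 6/x ÷ 1.
Tangency: set MRS = p_x/p_y = 3/8 = 0.375.
MRS depends only on x: 6/x = 0.375 ⇒ x* = 6/0.375 = 16.
From the budget, 8·y = 80 − 3·16 = 32, so y* = 4.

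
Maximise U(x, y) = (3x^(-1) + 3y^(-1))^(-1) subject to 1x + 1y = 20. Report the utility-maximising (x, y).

For CES with ρ = -1, MRS = (y/x)^2.
Tangency: set MRS = p_x/p_y = 1/1 = 1.
So (y/x)^2 = 1; taking the square root, y/x = 1, i.e. y = x.
Substitute into the budget 1·x + 1·y = 20: 2·x = 20, so x* = 10 and y* = 10.

x* = 10, y* = 10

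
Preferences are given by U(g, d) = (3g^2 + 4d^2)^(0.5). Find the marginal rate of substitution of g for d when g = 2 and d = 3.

For CES with ρ = 2, MRS = (3/4)·(d/g)^(-1).
At (2, 3): MRS = 0.5.
The indifference curve has slope −0.5 at this bundle.

MRS = 0.5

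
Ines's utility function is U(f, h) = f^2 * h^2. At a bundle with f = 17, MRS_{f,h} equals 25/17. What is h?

MU_f = 2·f·h^2 and MU_h = 2·f^2·h.
MRS = MU_f/MU_h = h/f.
Substitute f = 17: MRS = h/17. Setting h/17 = 25/17 gives h = (25/17)·17 = 25.

h = 25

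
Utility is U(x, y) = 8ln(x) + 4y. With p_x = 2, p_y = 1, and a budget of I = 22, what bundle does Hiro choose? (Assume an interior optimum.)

MU_x = 8/x, MU_y = 4.
MRS = 8/x ÷ 4.
Tangency: set MRS = p_x/p_y = 2/1 = 2.
MRS depends only on x: 2/x = 2 ⇒ x* = 2/2 = 1.
From the budget, 1·y = 22 − 2·1 = 20, so y* = 20.

x* = 1, y* = 20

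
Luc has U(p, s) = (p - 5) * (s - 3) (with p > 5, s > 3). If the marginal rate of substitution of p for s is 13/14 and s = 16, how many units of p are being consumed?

MU_p = (s−3), MU_s = (p−5).
MRS = (s−3)/(p−5).
Substitute s = 16: MRS = 13/(p − 5). Setting this equal to 13/14 gives p − 5 = 13/(13/14) = 14, so p = 19.

p = 19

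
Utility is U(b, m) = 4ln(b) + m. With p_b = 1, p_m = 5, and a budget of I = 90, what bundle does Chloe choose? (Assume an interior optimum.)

MU_b = 4/b, MU_m = 1.
MRS = 4/b ÷ 1.
Tangency: set MRS = p_b/p_m = 1/5 = 0.2.
MRS depends only on b: 4/b = 0.2 ⇒ b* = 4/0.2 = 20.
From the budget, 5·m = 90 − 1·20 = 70, so m* = 14.

b* = 20, m* = 14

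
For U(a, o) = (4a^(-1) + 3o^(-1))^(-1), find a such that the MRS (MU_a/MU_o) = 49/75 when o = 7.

For CES with ρ = -1, MRS = (4/3)·(o/a)^2.
Setting (4/3)·(7/a)^2 = 49/75 gives (7/a)^2 = 49/100, so 7/a = 0.7 and a = 10.

a = 10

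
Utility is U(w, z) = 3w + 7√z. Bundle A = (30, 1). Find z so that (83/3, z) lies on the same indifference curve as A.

U(30, 1) = 97.
Set U(83/3, z) = 97 and solve.
With w = 83/3: 7√z = 97 − 3·83/3 = 14, so √z = 2 and z = 4.
Check: U(83/3, 4) = 97.

z = 4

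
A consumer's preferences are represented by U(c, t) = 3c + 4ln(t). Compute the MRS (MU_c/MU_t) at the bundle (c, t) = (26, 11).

MRS = 8.25

MU_c = 3, MU_t = 4/t.
MRS = 3 ÷ (4/t).
At (26, 11): MRS = 8.25.
The indifference curve has slope −8.25 at this bundle.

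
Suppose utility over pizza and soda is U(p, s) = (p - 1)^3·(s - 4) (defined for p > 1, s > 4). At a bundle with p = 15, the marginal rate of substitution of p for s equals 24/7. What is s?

MU_p = 3·(p−1)^2·(s−4), MU_s = (p−1)^3.
MRS = (3/1)·(s−4)/(p−1).
Substitute p = 15: MRS = (s − 4)/(14/3). Setting this equal to 24/7 gives s − 4 = (24/7)·(14/3) = 16, so s = 20.

s = 20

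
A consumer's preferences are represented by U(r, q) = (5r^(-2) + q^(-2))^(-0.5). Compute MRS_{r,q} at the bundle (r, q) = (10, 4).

MRS = 8/25

For CES with ρ = -2, MRS = (5/1)·(q/r)^3.
At (10, 4): MRS = 8/25.
So at (10, 4) the consumer would give up 8/25 units of q for one more unit of r.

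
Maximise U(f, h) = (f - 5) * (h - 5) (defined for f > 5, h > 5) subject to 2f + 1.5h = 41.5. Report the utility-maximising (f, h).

MU_f = (h−5), MU_h = (f−5).
MRS = (h−5)/(f−5).
Tangency: set MRS = p_f/p_h = 2/1.5 = 4/3.
So (h − 5)/(f − 5) = 4/3, i.e. (h − 5) = (4/3)·(f − 5).
Rewrite the budget in excess-of-subsistence terms: 2·(f − 5) + 1.5·(h − 5) = 41.5 − 2·5 − 1.5·5 = 24.
Substituting, 4·(f − 5) = 24, so f − 5 = 6 and f* = 11.
Then h − 5 = (4/3)·6 = 8, so h* = 13.

f* = 11, h* = 13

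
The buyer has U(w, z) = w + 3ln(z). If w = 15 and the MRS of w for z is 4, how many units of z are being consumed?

z = 12

MU_w = 1, MU_z = 3/z.
MRS = 1 ÷ (3/z).
MRS depends only on z: (1/3)·z = 4 ⇒ z = 4/(1/3) = 12.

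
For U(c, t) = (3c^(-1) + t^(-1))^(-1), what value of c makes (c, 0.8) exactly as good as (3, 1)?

U depends on (c, t) only through S = 3c^(-1) + t^(-1), so equal utility means equal S. At (3, 1): S = 2.
With t = 0.8: 0.8^(-1) = 1.25, so 3c^(-1) = 2 − 1.25 = 0.75, i.e. c^(-1) = 0.25.
Hence c = 1/0.25 = 4.
Check: U(4, 0.8) = 0.5.

c = 4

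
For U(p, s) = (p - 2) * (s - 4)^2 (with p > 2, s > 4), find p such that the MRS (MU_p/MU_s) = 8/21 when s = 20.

MU_p = (s−4)^2, MU_s = 2·(p−2)·(s−4).
MRS = (1/2)·(s−4)/(p−2).
Substitute s = 20: MRS = 8/(p − 2). Setting this equal to 8/21 gives p − 2 = 8/(8/21) = 21, so p = 23.

p = 23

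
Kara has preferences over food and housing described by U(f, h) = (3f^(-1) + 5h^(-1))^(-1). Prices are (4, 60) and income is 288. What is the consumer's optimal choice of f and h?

f* = 12, h* = 4

For CES with ρ = -1, MRS = (3/5)·(h/f)^2.
Tangency: set MRS = p_f/p_h = 4/60 = 1/15.
So (h/f)^2 = 1/9; taking the square root, h/f = 1/3, i.e. h = (1/3)·f.
Substitute into the budget 4·f + 60·h = 288: 24·f = 288, so f* = 12 and h* = (1/3)·12 = 4.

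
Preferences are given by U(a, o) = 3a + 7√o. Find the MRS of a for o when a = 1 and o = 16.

MU_a = 3, MU_o = 7/(2√o).
MRS = 3 ÷ (7/(2√o)).
At (1, 16): MRS = 24/7.
The indifference curve has slope −24/7 at this bundle.

MRS = 24/7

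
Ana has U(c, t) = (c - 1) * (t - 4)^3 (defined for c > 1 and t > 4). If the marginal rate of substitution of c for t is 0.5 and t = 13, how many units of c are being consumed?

MU_c = (t−4)^3, MU_t = 3·(c−1)·(t−4)^2.
MRS = (1/3)·(t−4)/(c−1).
Substitute t = 13: MRS = 3/(c − 1). Setting this equal to 0.5 gives c − 1 = 3/0.5 = 6, so c = 7.

c = 7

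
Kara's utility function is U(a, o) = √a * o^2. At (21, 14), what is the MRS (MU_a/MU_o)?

MRS = 1/6

MU_a = 0.5·a^(-0.5)·o^2 and MU_o = 2·√a·o.
MRS = MU_a/MU_o = (0.25)·o/a.
At (21, 14): MRS = 1/6.
So at (21, 14) the consumer would give up 1/6 units of o for one more unit of a.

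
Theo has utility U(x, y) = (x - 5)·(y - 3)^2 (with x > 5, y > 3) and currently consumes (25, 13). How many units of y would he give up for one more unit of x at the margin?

MU_x = (y−3)^2, MU_y = 2·(x−5)·(y−3).
MRS = (1/2)·(y−3)/(x−5).
At (25, 13): MRS = 0.25.
So at (25, 13) the consumer would give up 0.25 units of y for one more unit of x.

MRS = 0.25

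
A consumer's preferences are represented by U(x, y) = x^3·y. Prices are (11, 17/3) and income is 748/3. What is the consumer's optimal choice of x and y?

x* = 17, y* = 11

MU_x = 3·x^2·y and MU_y = x^3.
MRS = MU_x/MU_y = (3/1)·y/x.
Tangency: set MRS = p_x/p_y = 11/(17/3) = 33/17.
So (3/1)·y/x = 33/17, i.e. y = (11/17)·x.
Substitute into the budget 11·x + (17/3)·y = 748/3: (44/3)·x = 748/3, so x* = 17.
Then y* = (11/17)·17 = 11.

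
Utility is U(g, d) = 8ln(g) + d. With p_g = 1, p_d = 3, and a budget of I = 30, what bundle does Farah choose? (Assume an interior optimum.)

g* = 24, d* = 2

MU_g = 8/g, MU_d = 1.
MRS = 8/g ÷ 1.
Tangency: set MRS = p_g/p_d = 1/3.
MRS depends only on g: 8/g = 1/3 ⇒ g* = 8/(1/3) = 24.
From the budget, 3·d = 30 − 1·24 = 6, so d* = 2.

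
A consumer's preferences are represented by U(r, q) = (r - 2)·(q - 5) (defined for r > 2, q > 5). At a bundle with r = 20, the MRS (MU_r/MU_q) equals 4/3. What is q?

MU_r = (q−5), MU_q = (r−2).
MRS = (q−5)/(r−2).
Substitute r = 20: MRS = (q − 5)/18. Setting this equal to 4/3 gives q − 5 = (4/3)·18 = 24, so q = 29.

q = 29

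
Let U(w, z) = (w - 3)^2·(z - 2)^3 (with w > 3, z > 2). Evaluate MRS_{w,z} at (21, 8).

MRS = 2/9

MU_w = 2·(w−3)·(z−2)^3, MU_z = 3·(w−3)^2·(z−2)^2.
MRS = (2/3)·(z−2)/(w−3).
At (21, 8): MRS = 2/9.
The indifference curve has slope −2/9 at this bundle.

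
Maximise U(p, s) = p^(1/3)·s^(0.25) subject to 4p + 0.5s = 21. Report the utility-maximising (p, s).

MU_p = 1/3·p^(-2/3)·s^(0.25) and MU_s = 0.25·p^(1/3)·s^(-0.75).
MRS = MU_p/MU_s = (4/3)·s/p.
Tangency: set MRS = p_p/p_s = 4/0.5 = 8.
So (4/3)·s/p = 8, i.e. s = 6·p.
Substitute into the budget 4·p + 0.5·s = 21: 7·p = 21, so p* = 3.
Then s* = 6·3 = 18.

p* = 3, s* = 18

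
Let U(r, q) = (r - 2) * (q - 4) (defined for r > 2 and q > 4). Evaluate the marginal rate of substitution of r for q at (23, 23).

MRS = 19/21

MU_r = (q−4), MU_q = (r−2).
MRS = (q−4)/(r−2).
At (23, 23): MRS = 19/21.
The indifference curve has slope −19/21 at this bundle.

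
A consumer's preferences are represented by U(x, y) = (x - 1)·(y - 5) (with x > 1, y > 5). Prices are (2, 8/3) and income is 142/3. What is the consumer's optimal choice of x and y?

x* = 9, y* = 11

MU_x = (y−5), MU_y = (x−1).
MRS = (y−5)/(x−1).
Tangency: set MRS = p_x/p_y = 2/(8/3) = 0.75.
So (y − 5)/(x − 1) = 0.75, i.e. (y − 5) = 0.75·(x − 1).
Rewrite the budget in excess-of-subsistence terms: 2·(x − 1) + (8/3)·(y − 5) = 142/3 − 2·1 − (8/3)·5 = 32.
Substituting, 4·(x − 1) = 32, so x − 1 = 8 and x* = 9.
Then y − 5 = 0.75·8 = 6, so y* = 11.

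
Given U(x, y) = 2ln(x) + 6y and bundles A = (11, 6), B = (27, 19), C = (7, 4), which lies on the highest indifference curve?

Bundle B

Evaluate utility at each bundle:
U(A) = 40.796.
U(B) = 120.592.
U(C) = 27.892.
Highest utility is B, so B ≻ A ≻ C.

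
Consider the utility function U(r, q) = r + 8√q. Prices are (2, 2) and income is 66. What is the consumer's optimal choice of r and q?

r* = 17, q* = 16

MU_r = 1, MU_q = 8/(2√q).
MRS = 1 ÷ (8/(2√q)).
Tangency: set MRS = p_r/p_q = 2/2 = 1.
MRS depends only on q: 0.25·√q = 1 ⇒ √q = 1/0.25 = 4 ⇒ q* = 16.
From the budget, 2·r = 66 − 2·16 = 34, so r* = 17.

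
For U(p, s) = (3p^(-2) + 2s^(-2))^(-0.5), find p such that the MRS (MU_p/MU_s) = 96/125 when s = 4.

p = 5

For CES with ρ = -2, MRS = (3/2)·(s/p)^3.
Setting (3/2)·(4/p)^3 = 96/125 gives (4/p)^3 = 64/125, so 4/p = 0.8 and p = 5.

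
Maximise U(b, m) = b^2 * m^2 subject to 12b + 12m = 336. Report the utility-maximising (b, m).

MU_b = 2·b·m^2 and MU_m = 2·b^2·m.
MRS = MU_b/MU_m = m/b.
Tangency: set MRS = p_b/p_m = 12/12 = 1.
So m/b = 1, i.e. m = b.
Substitute into the budget 12·b + 12·m = 336: 24·b = 336, so b* = 14.
Then m* = 14.

b* = 14, m* = 14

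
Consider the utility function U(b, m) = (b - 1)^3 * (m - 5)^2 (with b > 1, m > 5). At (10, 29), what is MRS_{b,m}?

MRS = 4

MU_b = 3·(b−1)^2·(m−5)^2, MU_m = 2·(b−1)^3·(m−5).
MRS = (3/2)·(m−5)/(b−1).
At (10, 29): MRS = 4.
So at (10, 29) the consumer would give up 4 units of m for one more unit of b.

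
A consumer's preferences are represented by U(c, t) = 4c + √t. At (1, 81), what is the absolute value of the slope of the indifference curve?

MRS = 72

MU_c = 4, MU_t = 1/(2√t).
MRS = 4 ÷ (1/(2√t)).
At (1, 81): MRS = 72.
The indifference curve has slope −72 at this bundle.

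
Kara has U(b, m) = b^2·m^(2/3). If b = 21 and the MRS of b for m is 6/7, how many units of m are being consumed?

MU_b = 2·b·m^(2/3) and MU_m = 2/3·b^2·m^(-1/3).
MRS = MU_b/MU_m = (3)·m/b.
Substitute b = 21: MRS = m/7. Setting m/7 = 6/7 gives m = (6/7)·7 = 6.

m = 6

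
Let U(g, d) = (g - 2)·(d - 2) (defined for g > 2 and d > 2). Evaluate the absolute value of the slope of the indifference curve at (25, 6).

MRS = 4/23

MU_g = (d−2), MU_d = (g−2).
MRS = (d−2)/(g−2).
At (25, 6): MRS = 4/23.
That is, one extra unit of g is worth 4/23 units of d at the margin.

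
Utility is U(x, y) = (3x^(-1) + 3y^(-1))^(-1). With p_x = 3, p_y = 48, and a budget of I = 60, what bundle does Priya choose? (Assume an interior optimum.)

For CES with ρ = -1, MRS = (y/x)^2.
Tangency: set MRS = p_x/p_y = 3/48 = 1/16.
So (y/x)^2 = 1/16; taking the square root, y/x = 0.25, i.e. y = 0.25·x.
Substitute into the budget 3·x + 48·y = 60: 15·x = 60, so x* = 4 and y* = 0.25·4 = 1.

x* = 4, y* = 1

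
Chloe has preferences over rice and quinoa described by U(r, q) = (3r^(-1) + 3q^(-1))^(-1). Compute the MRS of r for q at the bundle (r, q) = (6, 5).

For CES with ρ = -1, MRS = (q/r)^2.
At (6, 5): MRS = 25/36.
That is, one extra unit of r is worth 25/36 units of q at the margin.

MRS = 25/36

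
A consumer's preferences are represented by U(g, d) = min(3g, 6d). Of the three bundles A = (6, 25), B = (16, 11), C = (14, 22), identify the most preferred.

Bundle B

Evaluate utility at each bundle:
U(A) = 18.
U(B) = 48.
U(C) = 42.
Highest utility is B, so B ≻ C ≻ A.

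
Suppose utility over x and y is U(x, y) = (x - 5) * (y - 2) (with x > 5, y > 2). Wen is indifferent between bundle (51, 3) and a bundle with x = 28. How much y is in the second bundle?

U(51, 3) = 46.
Set U(28, y) = 46 and solve.
With x = 28: (28 − 5) = 23, so (y − 2) = 46/23 = 2.
So y = 2 + 2 = 4.
Check: U(28, 4) = 46.

y = 4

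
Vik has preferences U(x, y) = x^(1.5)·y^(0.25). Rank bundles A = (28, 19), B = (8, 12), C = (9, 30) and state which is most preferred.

Evaluate utility at each bundle:
U(A) = 309.332.
U(B) = 42.114.
U(C) = 63.189.
Highest utility is A, so A ≻ C ≻ B.

Bundle A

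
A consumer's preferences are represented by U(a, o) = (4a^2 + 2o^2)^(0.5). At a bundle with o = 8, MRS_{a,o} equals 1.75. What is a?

a = 7

For CES with ρ = 2, MRS = (4/2)·(o/a)^(-1).
Setting (4/2)·(8/a)^(-1) = 1.75 gives (8/a)^(-1) = 0.875, so 8/a = 8/7 and a = 7.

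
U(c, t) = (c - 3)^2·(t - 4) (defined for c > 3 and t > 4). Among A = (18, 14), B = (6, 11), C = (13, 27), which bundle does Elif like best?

Bundle C

Evaluate utility at each bundle:
U(A) = 2250.
U(B) = 63.
U(C) = 2300.
Highest utility is C, so C ≻ A ≻ B.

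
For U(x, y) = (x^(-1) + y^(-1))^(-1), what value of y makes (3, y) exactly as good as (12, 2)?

U depends on (x, y) only through S = x^(-1) + y^(-1), so equal utility means equal S. At (12, 2): S = 7/12.
With x = 3: 3^(-1) = 1/3, so y^(-1) = 7/12 − 1/3 = 0.25.
Hence y = 1/0.25 = 4.
Check: U(3, 4) = 1.7143.

y = 4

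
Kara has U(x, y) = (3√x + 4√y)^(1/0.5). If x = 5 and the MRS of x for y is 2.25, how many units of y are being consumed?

For CES with ρ = 0.5, MRS = (3/4)·√(y/x).
Setting (3/4)·√(y/5) = 2.25 gives √(y/5) = 3, so y/5 = 9 and y = 45.

y = 45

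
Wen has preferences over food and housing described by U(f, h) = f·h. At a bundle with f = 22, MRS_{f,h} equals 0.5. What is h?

h = 11

MU_f = h and MU_h = f.
MRS = MU_f/MU_h = h/f.
Substitute f = 22: MRS = h/22. Setting h/22 = 0.5 gives h = 0.5·22 = 11.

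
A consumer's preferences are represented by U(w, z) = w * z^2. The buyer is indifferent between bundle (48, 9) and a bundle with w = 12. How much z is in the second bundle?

U(48, 9) = 3888.
Set U(12, z) = 3888 and solve.
With w = 12: z^2 = 3888/12 = 324; taking the square root, z = 18.
Check: U(12, 18) = 3888.

z = 18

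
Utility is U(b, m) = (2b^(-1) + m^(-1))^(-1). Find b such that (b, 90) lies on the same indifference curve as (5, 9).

b = 4

U depends on (b, m) only through S = 2b^(-1) + m^(-1), so equal utility means equal S. At (5, 9): S = 23/45.
With m = 90: 90^(-1) = 1/90, so 2b^(-1) = 23/45 − 1/90 = 0.5, i.e. b^(-1) = 0.25.
Hence b = 1/0.25 = 4.
Check: U(4, 90) = 1.9565.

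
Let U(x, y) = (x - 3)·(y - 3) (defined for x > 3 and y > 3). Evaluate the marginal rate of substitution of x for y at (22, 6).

MRS = 3/19

MU_x = (y−3), MU_y = (x−3).
MRS = (y−3)/(x−3).
At (22, 6): MRS = 3/19.
That is, one extra unit of x is worth 3/19 units of y at the margin.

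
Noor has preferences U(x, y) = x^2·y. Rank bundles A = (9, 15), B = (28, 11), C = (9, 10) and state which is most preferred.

Evaluate utility at each bundle:
U(A) = 1215.
U(B) = 8624.
U(C) = 810.
Highest utility is B, so B ≻ A ≻ C.

Bundle B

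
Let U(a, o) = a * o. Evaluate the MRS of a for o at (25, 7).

MRS = 7/25

MU_a = o and MU_o = a.
MRS = MU_a/MU_o = o/a.
At (25, 7): MRS = 7/25.
So at (25, 7) the consumer would give up 7/25 units of o for one more unit of a.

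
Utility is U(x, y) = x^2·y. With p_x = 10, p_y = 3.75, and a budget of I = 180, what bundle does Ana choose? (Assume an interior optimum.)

x* = 12, y* = 16

MU_x = 2·x·y and MU_y = x^2.
MRS = MU_x/MU_y = (2/1)·y/x.
Tangency: set MRS = p_x/p_y = 10/3.75 = 8/3.
So (2/1)·y/x = 8/3, i.e. y = (4/3)·x.
Substitute into the budget 10·x + 3.75·y = 180: 15·x = 180, so x* = 12.
Then y* = (4/3)·12 = 16.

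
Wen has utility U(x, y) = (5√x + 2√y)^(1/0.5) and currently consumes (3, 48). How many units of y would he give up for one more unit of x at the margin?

MRS = 10

For CES with ρ = 0.5, MRS = (5/2)·√(y/x).
At (3, 48): MRS = 10.
The indifference curve has slope −10 at this bundle.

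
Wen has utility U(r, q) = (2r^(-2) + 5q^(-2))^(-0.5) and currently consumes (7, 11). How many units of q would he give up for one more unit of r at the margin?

For CES with ρ = -2, MRS = (2/5)·(q/r)^3.
At (7, 11): MRS = 2662/1715.
The indifference curve has slope −2662/1715 at this bundle.

MRS = 2662/1715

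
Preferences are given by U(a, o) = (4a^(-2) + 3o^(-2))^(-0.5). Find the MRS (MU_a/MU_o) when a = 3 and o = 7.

MRS = 1372/81

For CES with ρ = -2, MRS = (4/3)·(o/a)^3.
At (3, 7): MRS = 1372/81.
The indifference curve has slope −1372/81 at this bundle.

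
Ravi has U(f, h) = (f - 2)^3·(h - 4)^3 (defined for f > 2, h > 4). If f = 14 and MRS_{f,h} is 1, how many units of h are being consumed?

MU_f = 3·(f−2)^2·(h−4)^3, MU_h = 3·(f−2)^3·(h−4)^2.
MRS = (h−4)/(f−2).
Substitute f = 14: MRS = (h − 4)/12. Setting this equal to 1 gives h − 4 = 1·12 = 12, so h = 16.

h = 16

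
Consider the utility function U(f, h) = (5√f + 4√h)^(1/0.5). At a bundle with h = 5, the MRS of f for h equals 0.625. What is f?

f = 20

For CES with ρ = 0.5, MRS = (5/4)·√(h/f).
Setting (5/4)·√(5/f) = 0.625 gives √(5/f) = 0.5, so 5/f = 0.25 and f = 20.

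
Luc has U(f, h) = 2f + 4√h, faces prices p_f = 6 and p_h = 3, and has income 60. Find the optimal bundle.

f* = 8, h* = 4

MU_f = 2, MU_h = 4/(2√h).
MRS = 2 ÷ (4/(2√h)).
Tangency: set MRS = p_f/p_h = 6/3 = 2.
MRS depends only on h: √h = 2 ⇒ √h = 2 ⇒ h* = 4.
From the budget, 6·f = 60 − 3·4 = 48, so f* = 8.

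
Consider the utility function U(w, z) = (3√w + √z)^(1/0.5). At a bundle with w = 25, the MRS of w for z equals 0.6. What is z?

For CES with ρ = 0.5, MRS = (3/1)·√(z/w).
Setting (3/1)·√(z/25) = 0.6 gives √(z/25) = 0.2, so z/25 = 1/25 and z = 1.

z = 1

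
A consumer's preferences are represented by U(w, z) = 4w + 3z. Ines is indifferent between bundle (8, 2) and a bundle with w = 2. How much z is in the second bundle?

z = 10

U(8, 2) = 38.
Set U(2, z) = 38 and solve.
4·2 + 3z = 38 ⇒ 3z = 30 ⇒ z = 10.
Check: U(2, 10) = 38.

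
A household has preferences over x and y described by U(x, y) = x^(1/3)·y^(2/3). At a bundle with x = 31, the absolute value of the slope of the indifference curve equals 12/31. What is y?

MU_x = 1/3·x^(-2/3)·y^(2/3) and MU_y = 2/3·x^(1/3)·y^(-1/3).
MRS = MU_x/MU_y = (0.5)·y/x.
Substitute x = 31: MRS = y/62. Setting y/62 = 12/31 gives y = (12/31)·62 = 24.

y = 24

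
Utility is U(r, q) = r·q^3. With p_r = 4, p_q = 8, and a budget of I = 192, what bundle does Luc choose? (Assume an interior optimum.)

r* = 12, q* = 18

MU_r = q^3 and MU_q = 3·r·q^2.
MRS = MU_r/MU_q = (1/3)·q/r.
Tangency: set MRS = p_r/p_q = 4/8 = 0.5.
So (1/3)·q/r = 0.5, i.e. q = 1.5·r.
Substitute into the budget 4·r + 8·q = 192: 16·r = 192, so r* = 12.
Then q* = 1.5·12 = 18.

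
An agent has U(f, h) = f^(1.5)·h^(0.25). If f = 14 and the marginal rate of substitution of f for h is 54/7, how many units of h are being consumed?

h = 18

MU_f = 1.5·√f·h^(0.25) and MU_h = 0.25·f^(1.5)·h^(-0.75).
MRS = MU_f/MU_h = (6)·h/f.
Substitute f = 14: MRS = h/(7/3). Setting h/(7/3) = 54/7 gives h = (54/7)·(7/3) = 18.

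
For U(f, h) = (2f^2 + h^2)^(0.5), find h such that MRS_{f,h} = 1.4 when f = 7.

h = 10

For CES with ρ = 2, MRS = (2/1)·(h/f)^(-1).
Setting (2/1)·(h/7)^(-1) = 1.4 gives (h/7)^(-1) = 0.7, so h/7 = 10/7 and h = 10.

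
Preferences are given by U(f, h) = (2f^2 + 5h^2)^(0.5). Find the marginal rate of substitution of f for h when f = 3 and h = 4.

MRS = 0.3

For CES with ρ = 2, MRS = (2/5)·(h/f)^(-1).
At (3, 4): MRS = 0.3.
That is, one extra unit of f is worth 0.3 units of h at the margin.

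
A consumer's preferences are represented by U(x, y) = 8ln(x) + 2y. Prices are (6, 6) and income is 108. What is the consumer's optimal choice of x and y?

MU_x = 8/x, MU_y = 2.
MRS = 8/x ÷ 2.
Tangency: set MRS = p_x/p_y = 6/6 = 1.
MRS depends only on x: 4/x = 1 ⇒ x* = 4/1 = 4.
From the budget, 6·y = 108 − 6·4 = 84, so y* = 14.

x* = 4, y* = 14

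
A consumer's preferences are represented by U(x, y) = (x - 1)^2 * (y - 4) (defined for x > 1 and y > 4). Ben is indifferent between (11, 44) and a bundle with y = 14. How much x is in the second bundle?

U(11, 44) = 4000.
Set U(x, 14) = 4000 and solve.
With y = 14: (14 − 4) = 10, so (x − 1)^2 = 4000/10 = 400.
Taking the square root (with x > 1): x − 1 = 20, so x = 21.
Check: U(21, 14) = 4000.

x = 21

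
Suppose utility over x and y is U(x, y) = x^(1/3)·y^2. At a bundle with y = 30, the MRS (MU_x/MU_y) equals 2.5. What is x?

MU_x = 1/3·x^(-2/3)·y^2 and MU_y = 2·x^(1/3)·y.
MRS = MU_x/MU_y = (1/6)·y/x.
Substitute y = 30: MRS = 5/x. Setting 5/x = 2.5 gives x = 5/2.5 = 2.

x = 2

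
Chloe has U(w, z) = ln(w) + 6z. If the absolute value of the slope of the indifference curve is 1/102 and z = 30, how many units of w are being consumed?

w = 17

MU_w = 1/w, MU_z = 6.
MRS = 1/w ÷ 6.
MRS depends only on w: (1/6)/w = 1/102 ⇒ w = (1/6)/(1/102) = 17.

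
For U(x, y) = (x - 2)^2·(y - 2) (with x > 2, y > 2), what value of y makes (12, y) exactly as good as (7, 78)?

U(7, 78) = 1900.
Set U(12, y) = 1900 and solve.
With x = 12: (12 − 2)^2 = 100, so (y − 2) = 1900/100 = 19.
So y = 2 + 19 = 21.
Check: U(12, 21) = 1900.

y = 21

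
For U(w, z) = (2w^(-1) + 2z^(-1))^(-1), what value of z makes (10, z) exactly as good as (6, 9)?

U depends on (w, z) only through S = 2w^(-1) + 2z^(-1), so equal utility means equal S. At (6, 9): S = 5/9.
With w = 10: 2·10^(-1) = 0.2, so 2z^(-1) = 5/9 − 0.2 = 16/45, i.e. z^(-1) = 8/45.
Hence z = 1/(8/45) = 5.625.
Check: U(10, 5.625) = 1.8.

z = 5.625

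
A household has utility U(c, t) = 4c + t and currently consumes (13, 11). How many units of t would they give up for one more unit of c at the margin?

MU_c = 4, MU_t = 1, so MRS = 4/1 = 4 at every bundle.
At (13, 11): MRS = 4.
The indifference curve has slope −4 at this bundle.

MRS = 4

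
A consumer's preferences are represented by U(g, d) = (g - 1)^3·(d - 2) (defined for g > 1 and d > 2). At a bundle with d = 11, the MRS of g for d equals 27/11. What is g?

g = 12

MU_g = 3·(g−1)^2·(d−2), MU_d = (g−1)^3.
MRS = (3/1)·(d−2)/(g−1).
Substitute d = 11: MRS = 27/(g − 1). Setting this equal to 27/11 gives g − 1 = 27/(27/11) = 11, so g = 12.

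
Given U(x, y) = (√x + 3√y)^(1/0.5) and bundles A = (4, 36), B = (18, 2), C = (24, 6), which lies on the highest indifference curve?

Evaluate utility at each bundle:
U(A) = 400.000.
U(B) = 72.000.
U(C) = 150.000.
Highest utility is A, so A ≻ C ≻ B.

Bundle A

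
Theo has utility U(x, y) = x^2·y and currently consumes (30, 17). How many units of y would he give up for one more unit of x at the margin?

MU_x = 2·x·y and MU_y = x^2.
MRS = MU_x/MU_y = (2/1)·y/x.
At (30, 17): MRS = 17/15.
That is, one extra unit of x is worth 17/15 units of y at the margin.

MRS = 17/15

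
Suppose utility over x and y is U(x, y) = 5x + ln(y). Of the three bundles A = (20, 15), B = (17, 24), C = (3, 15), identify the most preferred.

Evaluate utility at each bundle:
U(A) = 102.708.
U(B) = 88.178.
U(C) = 17.708.
Highest utility is A, so A ≻ B ≻ C.

Bundle A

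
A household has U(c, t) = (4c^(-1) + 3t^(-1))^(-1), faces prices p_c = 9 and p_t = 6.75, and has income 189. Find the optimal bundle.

For CES with ρ = -1, MRS = (4/3)·(t/c)^2.
Tangency: set MRS = p_c/p_t = 9/6.75 = 4/3.
So (t/c)^2 = 1; taking the square root, t/c = 1, i.e. t = c.
Substitute into the budget 9·c + 6.75·t = 189: 15.75·c = 189, so c* = 12 and t* = 12.

c* = 12, t* = 12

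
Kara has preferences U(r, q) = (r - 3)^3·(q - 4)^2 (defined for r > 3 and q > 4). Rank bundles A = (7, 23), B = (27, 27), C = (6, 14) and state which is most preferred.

Bundle B

Evaluate utility at each bundle:
U(A) = 23104.
U(B) = 7312896.
U(C) = 2700.
Highest utility is B, so B ≻ A ≻ C.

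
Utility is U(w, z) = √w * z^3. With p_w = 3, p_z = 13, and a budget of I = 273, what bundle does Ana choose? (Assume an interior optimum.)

MU_w = 0.5·w^(-0.5)·z^3 and MU_z = 3·√w·z^2.
MRS = MU_w/MU_z = (1/6)·z/w.
Tangency: set MRS = p_w/p_z = 3/13.
So (1/6)·z/w = 3/13, i.e. z = (18/13)·w.
Substitute into the budget 3·w + 13·z = 273: 21·w = 273, so w* = 13.
Then z* = (18/13)·13 = 18.

w* = 13, z* = 18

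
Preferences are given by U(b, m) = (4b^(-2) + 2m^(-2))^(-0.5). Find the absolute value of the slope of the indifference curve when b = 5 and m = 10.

For CES with ρ = -2, MRS = (4/2)·(m/b)^3.
At (5, 10): MRS = 16.
The indifference curve has slope −16 at this bundle.

MRS = 16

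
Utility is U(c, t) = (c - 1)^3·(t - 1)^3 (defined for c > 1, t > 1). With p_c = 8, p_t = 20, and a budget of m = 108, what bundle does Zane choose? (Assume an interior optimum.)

MU_c = 3·(c−1)^2·(t−1)^3, MU_t = 3·(c−1)^3·(t−1)^2.
MRS = (t−1)/(c−1).
Tangency: set MRS = p_c/p_t = 8/20 = 0.4.
So (t − 1)/(c − 1) = 0.4, i.e. (t − 1) = 0.4·(c − 1).
Rewrite the budget in excess-of-subsistence terms: 8·(c − 1) + 20·(t − 1) = 108 − 8·1 − 20·1 = 80.
Substituting, 16·(c − 1) = 80, so c − 1 = 5 and c* = 6.
Then t − 1 = 0.4·5 = 2, so t* = 3.

c* = 6, t* = 3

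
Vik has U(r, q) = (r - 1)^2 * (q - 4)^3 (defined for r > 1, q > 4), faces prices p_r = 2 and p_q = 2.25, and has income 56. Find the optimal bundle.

r* = 10, q* = 16

MU_r = 2·(r−1)·(q−4)^3, MU_q = 3·(r−1)^2·(q−4)^2.
MRS = (2/3)·(q−4)/(r−1).
Tangency: set MRS = p_r/p_q = 2/2.25 = 8/9.
So (2/3)·(q − 4)/(r − 1) = 8/9, i.e. (q − 4) = (4/3)·(r − 1).
Rewrite the budget in excess-of-subsistence terms: 2·(r − 1) + 2.25·(q − 4) = 56 − 2·1 − 2.25·4 = 45.
Substituting, 5·(r − 1) = 45, so r − 1 = 9 and r* = 10.
Then q − 4 = (4/3)·9 = 12, so q* = 16.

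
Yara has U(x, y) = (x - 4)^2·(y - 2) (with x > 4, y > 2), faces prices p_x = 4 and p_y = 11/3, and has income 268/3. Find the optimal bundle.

x* = 15, y* = 8

MU_x = 2·(x−4)·(y−2), MU_y = (x−4)^2.
MRS = (2/1)·(y−2)/(x−4).
Tangency: set MRS = p_x/p_y = 4/(11/3) = 12/11.
So (2/1)·(y − 2)/(x − 4) = 12/11, i.e. (y − 2) = (6/11)·(x − 4).
Rewrite the budget in excess-of-subsistence terms: 4·(x − 4) + (11/3)·(y − 2) = 268/3 − 4·4 − (11/3)·2 = 66.
Substituting, 6·(x − 4) = 66, so x − 4 = 11 and x* = 15.
Then y − 2 = (6/11)·11 = 6, so y* = 8.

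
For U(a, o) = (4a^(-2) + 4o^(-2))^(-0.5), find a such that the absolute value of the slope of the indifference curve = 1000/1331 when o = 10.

For CES with ρ = -2, MRS = (o/a)^3.
Setting (10/a)^3 = 1000/1331 gives 10/a = 10/11 and a = 11.

a = 11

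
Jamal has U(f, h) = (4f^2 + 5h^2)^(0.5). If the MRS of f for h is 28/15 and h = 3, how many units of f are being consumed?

For CES with ρ = 2, MRS = (4/5)·(h/f)^(-1).
Setting (4/5)·(3/f)^(-1) = 28/15 gives (3/f)^(-1) = 7/3, so 3/f = 3/7 and f = 7.

f = 7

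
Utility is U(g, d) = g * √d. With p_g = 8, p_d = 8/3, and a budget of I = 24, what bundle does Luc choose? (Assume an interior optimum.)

g* = 2, d* = 3

MU_g = √d and MU_d = 0.5·g·d^(-0.5).
MRS = MU_g/MU_d = (2)·d/g.
Tangency: set MRS = p_g/p_d = 8/(8/3) = 3.
So (2)·d/g = 3, i.e. d = 1.5·g.
Substitute into the budget 8·g + (8/3)·d = 24: 12·g = 24, so g* = 2.
Then d* = 1.5·2 = 3.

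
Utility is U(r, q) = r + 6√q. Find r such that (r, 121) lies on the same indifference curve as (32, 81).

U(32, 81) = 86.
Set U(r, 121) = 86 and solve.
With q = 121: √121 = 11, so r = 86 − 6·11 = 20.
Check: U(20, 121) = 86.

r = 20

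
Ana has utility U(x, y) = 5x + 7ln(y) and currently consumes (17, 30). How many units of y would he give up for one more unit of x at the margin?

MU_x = 5, MU_y = 7/y.
MRS = 5 ÷ (7/y).
At (17, 30): MRS = 150/7.
That is, one extra unit of x is worth 150/7 units of y at the margin.

MRS = 150/7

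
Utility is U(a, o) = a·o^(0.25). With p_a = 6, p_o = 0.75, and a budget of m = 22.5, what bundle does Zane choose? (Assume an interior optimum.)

a* = 3, o* = 6

MU_a = o^(0.25) and MU_o = 0.25·a·o^(-0.75).
MRS = MU_a/MU_o = (4)·o/a.
Tangency: set MRS = p_a/p_o = 6/0.75 = 8.
So (4)·o/a = 8, i.e. o = 2·a.
Substitute into the budget 6·a + 0.75·o = 22.5: 7.5·a = 22.5, so a* = 3.
Then o* = 2·3 = 6.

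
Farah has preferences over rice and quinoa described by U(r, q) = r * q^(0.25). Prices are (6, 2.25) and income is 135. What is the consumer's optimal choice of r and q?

MU_r = q^(0.25) and MU_q = 0.25·r·q^(-0.75).
MRS = MU_r/MU_q = (4)·q/r.
Tangency: set MRS = p_r/p_q = 6/2.25 = 8/3.
So (4)·q/r = 8/3, i.e. q = (2/3)·r.
Substitute into the budget 6·r + 2.25·q = 135: 7.5·r = 135, so r* = 18.
Then q* = (2/3)·18 = 12.

r* = 18, q* = 12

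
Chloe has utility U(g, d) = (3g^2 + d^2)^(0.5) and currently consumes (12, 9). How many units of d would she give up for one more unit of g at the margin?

MRS = 4

For CES with ρ = 2, MRS = (3/1)·(d/g)^(-1).
At (12, 9): MRS = 4.
That is, one extra unit of g is worth 4 units of d at the margin.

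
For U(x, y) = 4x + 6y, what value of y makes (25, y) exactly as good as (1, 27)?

y = 11

U(1, 27) = 166.
Set U(25, y) = 166 and solve.
4·25 + 6y = 166 ⇒ 6y = 66 ⇒ y = 11.
Check: U(25, 11) = 166.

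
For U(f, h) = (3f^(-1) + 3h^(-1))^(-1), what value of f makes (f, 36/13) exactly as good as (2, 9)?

U depends on (f, h) only through S = 3f^(-1) + 3h^(-1), so equal utility means equal S. At (2, 9): S = 11/6.
With h = 36/13: 3·(36/13)^(-1) = 13/12, so 3f^(-1) = 11/6 − 13/12 = 0.75, i.e. f^(-1) = 0.25.
Hence f = 1/0.25 = 4.
Check: U(4, 36/13) = 0.5455.

f = 4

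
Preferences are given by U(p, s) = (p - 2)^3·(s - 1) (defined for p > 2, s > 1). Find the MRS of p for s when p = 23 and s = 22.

MU_p = 3·(p−2)^2·(s−1), MU_s = (p−2)^3.
MRS = (3/1)·(s−1)/(p−2).
At (23, 22): MRS = 3.
That is, one extra unit of p is worth 3 units of s at the margin.

MRS = 3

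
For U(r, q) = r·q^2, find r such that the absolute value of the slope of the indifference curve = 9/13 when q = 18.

MU_r = q^2 and MU_q = 2·r·q.
MRS = MU_r/MU_q = (1/2)·q/r.
Substitute q = 18: MRS = 9/r. Setting 9/r = 9/13 gives r = 9/(9/13) = 13.

r = 13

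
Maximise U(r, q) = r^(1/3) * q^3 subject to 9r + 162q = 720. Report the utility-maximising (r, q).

r* = 8, q* = 4

MU_r = 1/3·r^(-2/3)·q^3 and MU_q = 3·r^(1/3)·q^2.
MRS = MU_r/MU_q = (1/9)·q/r.
Tangency: set MRS = p_r/p_q = 9/162 = 1/18.
So (1/9)·q/r = 1/18, i.e. q = 0.5·r.
Substitute into the budget 9·r + 162·q = 720: 90·r = 720, so r* = 8.
Then q* = 0.5·8 = 4.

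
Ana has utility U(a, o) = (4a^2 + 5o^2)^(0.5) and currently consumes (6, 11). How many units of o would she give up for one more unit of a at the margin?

MRS = 24/55

For CES with ρ = 2, MRS = (4/5)·(o/a)^(-1).
At (6, 11): MRS = 24/55.
So at (6, 11) the consumer would give up 24/55 units of o for one more unit of a.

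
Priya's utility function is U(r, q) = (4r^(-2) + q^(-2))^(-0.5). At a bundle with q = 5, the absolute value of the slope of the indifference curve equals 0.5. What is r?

r = 10

For CES with ρ = -2, MRS = (4/1)·(q/r)^3.
Setting (4/1)·(5/r)^3 = 0.5 gives (5/r)^3 = 0.125, so 5/r = 0.5 and r = 10.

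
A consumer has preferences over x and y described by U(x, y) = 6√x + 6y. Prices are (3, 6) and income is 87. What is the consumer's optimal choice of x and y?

MU_x = 6/(2√x), MU_y = 6.
MRS = 6/(2√x) ÷ 6.
Tangency: set MRS = p_x/p_y = 3/6 = 0.5.
MRS depends only on x: 0.5/√x = 0.5 ⇒ √x = 0.5/0.5 = 1 ⇒ x* = 1.
From the budget, 6·y = 87 − 3·1 = 84, so y* = 14.

x* = 1, y* = 14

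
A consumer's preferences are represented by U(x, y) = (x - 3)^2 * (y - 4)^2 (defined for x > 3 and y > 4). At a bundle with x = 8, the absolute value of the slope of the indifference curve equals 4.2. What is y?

MU_x = 2·(x−3)·(y−4)^2, MU_y = 2·(x−3)^2·(y−4).
MRS = (y−4)/(x−3).
Substitute x = 8: MRS = (y − 4)/5. Setting this equal to 4.2 gives y − 4 = 4.2·5 = 21, so y = 25.

y = 25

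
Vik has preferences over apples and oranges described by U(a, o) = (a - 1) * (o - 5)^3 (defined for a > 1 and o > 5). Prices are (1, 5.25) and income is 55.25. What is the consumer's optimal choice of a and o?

a* = 8, o* = 9

MU_a = (o−5)^3, MU_o = 3·(a−1)·(o−5)^2.
MRS = (1/3)·(o−5)/(a−1).
Tangency: set MRS = p_a/p_o = 1/5.25 = 4/21.
So (1/3)·(o − 5)/(a − 1) = 4/21, i.e. (o − 5) = (4/7)·(a − 1).
Rewrite the budget in excess-of-subsistence terms: 1·(a − 1) + 5.25·(o − 5) = 55.25 − 1·1 − 5.25·5 = 28.
Substituting, 4·(a − 1) = 28, so a − 1 = 7 and a* = 8.
Then o − 5 = (4/7)·7 = 4, so o* = 9.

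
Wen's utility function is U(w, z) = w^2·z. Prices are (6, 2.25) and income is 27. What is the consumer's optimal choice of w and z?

MU_w = 2·w·z and MU_z = w^2.
MRS = MU_w/MU_z = (2/1)·z/w.
Tangency: set MRS = p_w/p_z = 6/2.25 = 8/3.
So (2/1)·z/w = 8/3, i.e. z = (4/3)·w.
Substitute into the budget 6·w + 2.25·z = 27: 9·w = 27, so w* = 3.
Then z* = (4/3)·3 = 4.

w* = 3, z* = 4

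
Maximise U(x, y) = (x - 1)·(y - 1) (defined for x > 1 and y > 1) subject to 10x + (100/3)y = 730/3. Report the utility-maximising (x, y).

MU_x = (y−1), MU_y = (x−1).
MRS = (y−1)/(x−1).
Tangency: set MRS = p_x/p_y = 10/(100/3) = 0.3.
So (y − 1)/(x − 1) = 0.3, i.e. (y − 1) = 0.3·(x − 1).
Rewrite the budget in excess-of-subsistence terms: 10·(x − 1) + (100/3)·(y − 1) = 730/3 − 10·1 − (100/3)·1 = 200.
Substituting, 20·(x − 1) = 200, so x − 1 = 10 and x* = 11.
Then y − 1 = 0.3·10 = 3, so y* = 4.

x* = 11, y* = 4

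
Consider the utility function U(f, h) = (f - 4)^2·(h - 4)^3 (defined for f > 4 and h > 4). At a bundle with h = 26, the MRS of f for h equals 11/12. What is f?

MU_f = 2·(f−4)·(h−4)^3, MU_h = 3·(f−4)^2·(h−4)^2.
MRS = (2/3)·(h−4)/(f−4).
Substitute h = 26: MRS = (44/3)/(f − 4). Setting this equal to 11/12 gives f − 4 = (44/3)/(11/12) = 16, so f = 20.

f = 20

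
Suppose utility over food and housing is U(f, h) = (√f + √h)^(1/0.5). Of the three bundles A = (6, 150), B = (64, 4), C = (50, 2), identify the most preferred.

Evaluate utility at each bundle:
U(A) = 216.000.
U(B) = 100.000.
U(C) = 72.000.
Highest utility is A, so A ≻ B ≻ C.

Bundle A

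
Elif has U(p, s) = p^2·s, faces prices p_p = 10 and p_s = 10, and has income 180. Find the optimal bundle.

MU_p = 2·p·s and MU_s = p^2.
MRS = MU_p/MU_s = (2/1)·s/p.
Tangency: set MRS = p_p/p_s = 10/10 = 1.
So (2/1)·s/p = 1, i.e. s = 0.5·p.
Substitute into the budget 10·p + 10·s = 180: 15·p = 180, so p* = 12.
Then s* = 0.5·12 = 6.

p* = 12, s* = 6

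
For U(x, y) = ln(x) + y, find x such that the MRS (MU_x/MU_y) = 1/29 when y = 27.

MU_x = 1/x, MU_y = 1.
MRS = 1/x ÷ 1.
MRS depends only on x: 1/x = 1/29 ⇒ x = 1/(1/29) = 29.

x = 29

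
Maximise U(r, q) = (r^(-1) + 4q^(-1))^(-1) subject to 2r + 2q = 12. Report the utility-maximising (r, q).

r* = 2, q* = 4

For CES with ρ = -1, MRS = (1/4)·(q/r)^2.
Tangency: set MRS = p_r/p_q = 2/2 = 1.
So (q/r)^2 = 4; taking the square root, q/r = 2, i.e. q = 2·r.
Substitute into the budget 2·r + 2·q = 12: 6·r = 12, so r* = 2 and q* = 2·2 = 4.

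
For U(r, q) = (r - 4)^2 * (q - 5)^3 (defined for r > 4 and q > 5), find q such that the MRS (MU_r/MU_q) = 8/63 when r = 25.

MU_r = 2·(r−4)·(q−5)^3, MU_q = 3·(r−4)^2·(q−5)^2.
MRS = (2/3)·(q−5)/(r−4).
Substitute r = 25: MRS = (q − 5)/31.5. Setting this equal to 8/63 gives q − 5 = (8/63)·31.5 = 4, so q = 9.

q = 9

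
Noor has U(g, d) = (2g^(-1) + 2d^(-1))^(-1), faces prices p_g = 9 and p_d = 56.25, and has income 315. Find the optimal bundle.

g* = 10, d* = 4

For CES with ρ = -1, MRS = (d/g)^2.
Tangency: set MRS = p_g/p_d = 9/56.25 = 4/25.
So (d/g)^2 = 4/25; taking the square root, d/g = 0.4, i.e. d = 0.4·g.
Substitute into the budget 9·g + 56.25·d = 315: 31.5·g = 315, so g* = 10 and d* = 0.4·10 = 4.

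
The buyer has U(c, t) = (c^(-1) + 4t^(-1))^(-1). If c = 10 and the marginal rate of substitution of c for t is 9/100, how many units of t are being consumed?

For CES with ρ = -1, MRS = (1/4)·(t/c)^2.
Setting (1/4)·(t/10)^2 = 9/100 gives (t/10)^2 = 9/25, so t/10 = 0.6 and t = 6.

t = 6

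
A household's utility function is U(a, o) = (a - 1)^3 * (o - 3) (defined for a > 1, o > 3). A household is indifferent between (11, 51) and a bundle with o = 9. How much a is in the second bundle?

a = 21

U(11, 51) = 48000.
Set U(a, 9) = 48000 and solve.
With o = 9: (9 − 3) = 6, so (a − 1)^3 = 48000/6 = 8000.
Taking the cube root (with a > 1): a − 1 = 20, so a = 21.
Check: U(21, 9) = 48000.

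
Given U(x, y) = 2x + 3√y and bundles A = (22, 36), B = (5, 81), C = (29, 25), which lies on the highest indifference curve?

Bundle C

Evaluate utility at each bundle:
U(A) = 62.000.
U(B) = 37.000.
U(C) = 73.000.
Highest utility is C, so C ≻ A ≻ B.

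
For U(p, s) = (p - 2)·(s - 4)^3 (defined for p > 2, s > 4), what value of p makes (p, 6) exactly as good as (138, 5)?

p = 19

U(138, 5) = 136.
Set U(p, 6) = 136 and solve.
With s = 6: (6 − 4)^3 = 8, so (p − 2) = 136/8 = 17.
So p = 2 + 17 = 19.
Check: U(19, 6) = 136.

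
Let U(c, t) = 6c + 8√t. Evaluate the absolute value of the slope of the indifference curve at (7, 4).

MRS = 3

MU_c = 6, MU_t = 8/(2√t).
MRS = 6 ÷ (8/(2√t)).
At (7, 4): MRS = 3.
The indifference curve has slope −3 at this bundle.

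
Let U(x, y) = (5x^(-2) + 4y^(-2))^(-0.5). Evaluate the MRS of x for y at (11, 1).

For CES with ρ = -2, MRS = (5/4)·(y/x)^3.
At (11, 1): MRS = 5/5324.
The indifference curve has slope −5/5324 at this bundle.

MRS = 5/5324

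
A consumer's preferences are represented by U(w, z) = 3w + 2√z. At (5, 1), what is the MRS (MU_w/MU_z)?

MU_w = 3, MU_z = 2/(2√z).
MRS = 3 ÷ (2/(2√z)).
At (5, 1): MRS = 3.
So at (5, 1) the consumer would give up 3 units of z for one more unit of w.

MRS = 3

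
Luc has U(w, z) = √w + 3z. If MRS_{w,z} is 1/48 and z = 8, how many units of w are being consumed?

w = 64

MU_w = 1/(2√w), MU_z = 3.
MRS = 1/(2√w) ÷ 3.
MRS depends only on w: (1/6)/√w = 1/48 ⇒ √w = (1/6)/(1/48) = 8 ⇒ w = 64.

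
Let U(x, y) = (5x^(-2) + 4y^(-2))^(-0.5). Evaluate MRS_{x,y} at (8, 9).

For CES with ρ = -2, MRS = (5/4)·(y/x)^3.
At (8, 9): MRS = 3645/2048.
The indifference curve has slope −3645/2048 at this bundle.

MRS = 3645/2048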